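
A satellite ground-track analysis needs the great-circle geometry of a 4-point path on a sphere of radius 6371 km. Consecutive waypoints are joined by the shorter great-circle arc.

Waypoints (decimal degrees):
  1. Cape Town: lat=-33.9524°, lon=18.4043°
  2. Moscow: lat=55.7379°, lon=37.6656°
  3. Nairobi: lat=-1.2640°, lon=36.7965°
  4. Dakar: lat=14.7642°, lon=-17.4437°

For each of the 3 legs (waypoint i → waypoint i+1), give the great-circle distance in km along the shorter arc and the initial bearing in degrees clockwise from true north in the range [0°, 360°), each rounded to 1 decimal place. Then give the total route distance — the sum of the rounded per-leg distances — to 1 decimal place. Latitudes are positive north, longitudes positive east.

Leg 1: φ1=-0.5925812, φ2=0.9728099, Δφ=1.5653910, Δλ=0.3361731 rad; a=sin²(Δφ/2)+cosφ1·cosφ2·sin²(Δλ/2)=0.5103675622; c=2·atan2(√a, √(1-a))=1.591532937; dist=6371·c=10139.656 ≈ 10139.7 km; running total=10139.7 km
Leg 1 bearing: y=sinΔλ·cosφ2=0.18571389, x=cosφ1·sinφ2-sinφ1·cosφ2·cosΔλ=0.98238506; θ=atan2(y, x)=10.7051° ≈ 10.7°
Leg 2: φ1=0.9728099, φ2=-0.0220610, Δφ=-0.9948708, Δλ=-0.0151687 rad; a=sin²(Δφ/2)+cosφ1·cosφ2·sin²(Δλ/2)=0.2277267636; c=2·atan2(√a, √(1-a))=0.994948037; dist=6371·c=6338.814 ≈ 6338.8 km; running total=16478.5 km
Leg 2 bearing: y=sinΔλ·cosφ2=-0.01516438, x=cosφ1·sinφ2-sinφ1·cosφ2·cosΔλ=-0.83859357; θ=atan2(y, x)=-178.9640° <0 so +360° → 181.0360° ≈ 181.0°
Leg 3: φ1=-0.0220610, φ2=0.2576839, Δφ=0.2797449, Δλ=-0.9466701 rad; a=sin²(Δφ/2)+cosφ1·cosφ2·sin²(Δλ/2)=0.2203327480; c=2·atan2(√a, √(1-a))=0.977213570; dist=6371·c=6225.828 ≈ 6225.8 km; running total=22704.3 km
Leg 3 bearing: y=sinΔλ·cosφ2=-0.78468145, x=cosφ1·sinφ2-sinφ1·cosφ2·cosΔλ=0.26724510; θ=atan2(y, x)=-71.1923° <0 so +360° → 288.8077° ≈ 288.8°

Leg 1: dist=10139.7 km, bearing=10.7°
Leg 2: dist=6338.8 km, bearing=181.0°
Leg 3: dist=6225.8 km, bearing=288.8°
Total: 22704.3 km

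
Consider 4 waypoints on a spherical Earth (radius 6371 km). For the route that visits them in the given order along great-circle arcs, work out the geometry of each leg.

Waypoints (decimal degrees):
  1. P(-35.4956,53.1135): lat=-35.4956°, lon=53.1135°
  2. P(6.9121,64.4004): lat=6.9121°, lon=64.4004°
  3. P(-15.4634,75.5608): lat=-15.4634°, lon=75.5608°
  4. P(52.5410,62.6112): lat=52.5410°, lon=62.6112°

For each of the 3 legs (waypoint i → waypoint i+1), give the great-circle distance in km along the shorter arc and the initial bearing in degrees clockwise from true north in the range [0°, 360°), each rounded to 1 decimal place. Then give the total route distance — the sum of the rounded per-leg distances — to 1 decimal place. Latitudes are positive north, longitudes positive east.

Leg 1: dist=4861.4 km, bearing=16.3°
Leg 2: dist=2775.2 km, bearing=153.8°
Leg 3: dist=7663.9 km, bearing=351.6°
Total: 15300.5 km

Leg 1: φ1=-0.6195151, φ2=0.1206389, Δφ=0.7401540, Δλ=0.1969936 rad; a=sin²(Δφ/2)+cosφ1·cosφ2·sin²(Δλ/2)=0.1386335792; c=2·atan2(√a, √(1-a))=0.763047961; dist=6371·c=4861.379 ≈ 4861.4 km; running total=4861.4 km
Leg 1 bearing: y=sinΔλ·cosφ2=0.19429942, x=cosφ1·sinφ2-sinφ1·cosφ2·cosΔλ=0.66325333; θ=atan2(y, x)=16.3279° ≈ 16.3°
Leg 2: φ1=0.1206389, φ2=-0.2698872, Δφ=-0.3905261, Δλ=0.1947857 rad; a=sin²(Δφ/2)+cosφ1·cosφ2·sin²(Δλ/2)=0.0466924567; c=2·atan2(√a, √(1-a))=0.435604612; dist=6371·c=2775.237 ≈ 2775.2 km; running total=7636.6 km
Leg 2 bearing: y=sinΔλ·cosφ2=0.18654977, x=cosφ1·sinφ2-sinφ1·cosφ2·cosΔλ=-0.37848153; θ=atan2(y, x)=153.7618° ≈ 153.8°
Leg 3: φ1=-0.2698872, φ2=0.9170134, Δφ=1.1869007, Δλ=-0.2260132 rad; a=sin²(Δφ/2)+cosφ1·cosφ2·sin²(Δλ/2)=0.3201862662; c=2·atan2(√a, √(1-a))=1.202927708; dist=6371·c=7663.852 ≈ 7663.9 km; running total=15300.5 km
Leg 3 bearing: y=sinΔλ·cosφ2=-0.13629245, x=cosφ1·sinφ2-sinφ1·cosφ2·cosΔλ=0.92308854; θ=atan2(y, x)=-8.3989° <0 so +360° → 351.6011° ≈ 351.6°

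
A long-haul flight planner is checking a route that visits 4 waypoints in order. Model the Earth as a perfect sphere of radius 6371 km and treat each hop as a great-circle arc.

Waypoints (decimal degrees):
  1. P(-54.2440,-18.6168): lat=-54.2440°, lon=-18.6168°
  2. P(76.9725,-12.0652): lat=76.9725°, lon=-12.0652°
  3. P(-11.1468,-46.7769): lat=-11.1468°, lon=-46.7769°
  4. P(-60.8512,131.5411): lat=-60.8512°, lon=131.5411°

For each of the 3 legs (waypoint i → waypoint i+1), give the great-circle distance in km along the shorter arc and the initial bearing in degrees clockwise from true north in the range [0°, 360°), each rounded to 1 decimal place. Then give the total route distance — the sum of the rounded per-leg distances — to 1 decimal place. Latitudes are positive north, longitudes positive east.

Leg 1: dist=14597.9 km, bearing=2.0°
Leg 2: dist=10049.2 km, bearing=214.0°
Leg 3: dist=12007.9 km, bearing=179.1°
Total: 36655.0 km

Leg 1: φ1=-0.9467364, φ2=1.3434236, Δφ=2.2901600, Δλ=0.1143470 rad; a=sin²(Δφ/2)+cosφ1·cosφ2·sin²(Δλ/2)=0.8298831547; c=2·atan2(√a, √(1-a))=2.291304068; dist=6371·c=14597.898 ≈ 14597.9 km; running total=14597.9 km
Leg 1 bearing: y=sinΔλ·cosφ2=0.02571981, x=cosφ1·sinφ2-sinφ1·cosφ2·cosΔλ=0.75103056; θ=atan2(y, x)=1.9614° ≈ 2.0°
Leg 2: φ1=1.3434236, φ2=-0.1945484, Δφ=-1.5379719, Δλ=-0.6058335 rad; a=sin²(Δφ/2)+cosφ1·cosφ2·sin²(Δλ/2)=0.5032714626; c=2·atan2(√a, √(1-a))=1.577339299; dist=6371·c=10049.229 ≈ 10049.2 km; running total=24647.1 km
Leg 2 bearing: y=sinΔλ·cosφ2=-0.55870482, x=cosφ1·sinφ2-sinφ1·cosφ2·cosΔλ=-0.82934077; θ=atan2(y, x)=-146.0329° <0 so +360° → 213.9671° ≈ 214.0°
Leg 3: φ1=-0.1945484, φ2=-1.0620538, Δφ=-0.8675054, Δλ=3.1122362 rad; a=sin²(Δφ/2)+cosφ1·cosφ2·sin²(Δλ/2)=0.6544221419; c=2·atan2(√a, √(1-a))=1.884773999; dist=6371·c=12007.895 ≈ 12007.9 km; running total=36655.0 km
Leg 3 bearing: y=sinΔλ·cosφ2=0.01429686, x=cosφ1·sinφ2-sinφ1·cosφ2·cosΔλ=-0.95100516; θ=atan2(y, x)=179.1387° ≈ 179.1°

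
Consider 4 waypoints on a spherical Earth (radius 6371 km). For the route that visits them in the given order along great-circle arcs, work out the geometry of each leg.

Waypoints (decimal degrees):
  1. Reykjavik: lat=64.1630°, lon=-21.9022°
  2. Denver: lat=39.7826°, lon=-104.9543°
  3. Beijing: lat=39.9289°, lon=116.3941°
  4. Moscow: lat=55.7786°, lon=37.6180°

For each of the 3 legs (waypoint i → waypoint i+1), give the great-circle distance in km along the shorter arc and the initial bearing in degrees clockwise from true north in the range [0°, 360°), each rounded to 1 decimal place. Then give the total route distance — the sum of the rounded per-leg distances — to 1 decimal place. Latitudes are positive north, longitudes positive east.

Leg 1: φ1=1.1198556, φ2=0.6943374, Δφ=-0.4255183, Δλ=-1.4495326 rad; a=sin²(Δφ/2)+cosφ1·cosφ2·sin²(Δλ/2)=0.1917870156; c=2·atan2(√a, √(1-a))=0.906600687; dist=6371·c=5775.953 ≈ 5776.0 km; running total=5776.0 km
Leg 1 bearing: y=sinΔλ·cosφ2=-0.76283461, x=cosφ1·sinφ2-sinφ1·cosφ2·cosΔλ=0.19519832; θ=atan2(y, x)=-75.6468° <0 so +360° → 284.3532° ≈ 284.4°
Leg 2: φ1=0.6943374, φ2=0.6968908, Δφ=0.0025534, Δλ=3.8632584 rad; a=sin²(Δφ/2)+cosφ1·cosφ2·sin²(Δλ/2)=0.5158478967; c=2·atan2(√a, √(1-a))=1.602497430; dist=6371·c=10209.511 ≈ 10209.5 km; running total=15985.5 km
Leg 2 bearing: y=sinΔλ·cosφ2=-0.50660315, x=cosφ1·sinφ2-sinφ1·cosφ2·cosΔλ=0.86159656; θ=atan2(y, x)=-30.4548° <0 so +360° → 329.5452° ≈ 329.5°
Leg 3: φ1=0.6968908, φ2=0.9735202, Δφ=0.2766295, Δλ=-1.3749023 rad; a=sin²(Δφ/2)+cosφ1·cosφ2·sin²(Δλ/2)=0.1926705977; c=2·atan2(√a, √(1-a))=0.908842987; dist=6371·c=5790.239 ≈ 5790.2 km; running total=21775.7 km
Leg 3 bearing: y=sinΔλ·cosφ2=-0.55163597, x=cosφ1·sinφ2-sinφ1·cosφ2·cosΔλ=0.56381940; θ=atan2(y, x)=-44.3742° <0 so +360° → 315.6258° ≈ 315.6°

Leg 1: dist=5776.0 km, bearing=284.4°
Leg 2: dist=10209.5 km, bearing=329.5°
Leg 3: dist=5790.2 km, bearing=315.6°
Total: 21775.7 km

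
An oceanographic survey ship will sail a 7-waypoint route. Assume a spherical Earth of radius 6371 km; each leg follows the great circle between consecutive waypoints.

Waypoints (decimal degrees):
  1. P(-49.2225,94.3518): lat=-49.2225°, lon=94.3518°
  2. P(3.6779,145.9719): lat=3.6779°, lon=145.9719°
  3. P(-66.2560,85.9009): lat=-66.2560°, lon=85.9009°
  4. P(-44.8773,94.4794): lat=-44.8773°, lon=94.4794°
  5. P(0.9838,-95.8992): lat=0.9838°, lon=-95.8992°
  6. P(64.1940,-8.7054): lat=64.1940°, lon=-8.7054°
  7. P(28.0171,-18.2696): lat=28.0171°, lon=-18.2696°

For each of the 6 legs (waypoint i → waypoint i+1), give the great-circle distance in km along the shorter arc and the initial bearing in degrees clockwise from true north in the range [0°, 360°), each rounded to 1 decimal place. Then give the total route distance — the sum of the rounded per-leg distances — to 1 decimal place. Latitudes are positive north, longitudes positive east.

Leg 1: φ1=-0.8590947, φ2=0.0641915, Δφ=0.9232862, Δλ=0.9009407 rad; a=sin²(Δφ/2)+cosφ1·cosφ2·sin²(Δλ/2)=0.3219521950; c=2·atan2(√a, √(1-a))=1.206710055; dist=6371·c=7687.9498 ≈ 7687.9 km; running total=7687.9 km
Leg 1 bearing: y=sinΔλ·cosφ2=0.78229680, x=cosφ1·sinφ2-sinφ1·cosφ2·cosΔλ=0.51108476; θ=atan2(y, x)=56.8429° ≈ 56.8°
Leg 2: φ1=0.0641915, φ2=-1.1563853, Δφ=-1.2205768, Δλ=-1.0484367 rad; a=sin²(Δφ/2)+cosφ1·cosφ2·sin²(Δλ/2)=0.4291190733; c=2·atan2(√a, √(1-a))=1.428555310; dist=6371·c=9101.326 ≈ 9101.3 km; running total=16789.2 km
Leg 2 bearing: y=sinΔλ·cosφ2=-0.34895506, x=cosφ1·sinφ2-sinφ1·cosφ2·cosΔλ=-0.92635519; θ=atan2(y, x)=-159.3588° <0 so +360° → 200.6412° ≈ 200.6°
Leg 3: φ1=-1.1563853, φ2=-0.7832566, Δφ=0.3731287, Δλ=0.1497231 rad; a=sin²(Δφ/2)+cosφ1·cosφ2·sin²(Δλ/2)=0.0360003562; c=2·atan2(√a, √(1-a))=0.381789766; dist=6371·c=2432.383 ≈ 2432.4 km; running total=19221.6 km
Leg 3 bearing: y=sinΔλ·cosφ2=0.10570073, x=cosφ1·sinφ2-sinφ1·cosφ2·cosΔλ=0.35727395; θ=atan2(y, x)=16.4810° ≈ 16.5°
Leg 4: φ1=-0.7832566, φ2=0.0171705, Δφ=0.8004272, Δλ=-3.3227334 rad; a=sin²(Δφ/2)+cosφ1·cosφ2·sin²(Δλ/2)=0.8545188171; c=2·atan2(√a, √(1-a))=2.358928871; dist=6371·c=15028.736 ≈ 15028.7 km; running total=34250.3 km
Leg 4 bearing: y=sinΔλ·cosφ2=0.18012521, x=cosφ1·sinφ2-sinφ1·cosφ2·cosΔλ=-0.68177749; θ=atan2(y, x)=165.2006° ≈ 165.2°
Leg 5: φ1=0.0171705, φ2=1.1203967, Δφ=1.1032261, Δλ=1.5218189 rad; a=sin²(Δφ/2)+cosφ1·cosφ2·sin²(Δλ/2)=0.4816165607; c=2·atan2(√a, √(1-a))=1.534021159; dist=6371·c=9773.249 ≈ 9773.2 km; running total=44023.5 km
Leg 5 bearing: y=sinΔλ·cosφ2=0.43480336, x=cosφ1·sinφ2-sinφ1·cosφ2·cosΔλ=0.89977455; θ=atan2(y, x)=25.7915° ≈ 25.8°
Leg 6: φ1=1.1203967, φ2=0.4889906, Δφ=-0.6314060, Δλ=-0.1669268 rad; a=sin²(Δφ/2)+cosφ1·cosφ2·sin²(Δλ/2)=0.0990717542; c=2·atan2(√a, √(1-a))=0.640400542; dist=6371·c=4079.992 ≈ 4080.0 km; running total=48103.5 km
Leg 6 bearing: y=sinΔλ·cosφ2=-0.14668078, x=cosφ1·sinφ2-sinφ1·cosφ2·cosΔλ=-0.57923304; θ=atan2(y, x)=-165.7896° <0 so +360° → 194.2104° ≈ 194.2°

Leg 1: dist=7687.9 km, bearing=56.8°
Leg 2: dist=9101.3 km, bearing=200.6°
Leg 3: dist=2432.4 km, bearing=16.5°
Leg 4: dist=15028.7 km, bearing=165.2°
Leg 5: dist=9773.2 km, bearing=25.8°
Leg 6: dist=4080.0 km, bearing=194.2°
Total: 48103.5 km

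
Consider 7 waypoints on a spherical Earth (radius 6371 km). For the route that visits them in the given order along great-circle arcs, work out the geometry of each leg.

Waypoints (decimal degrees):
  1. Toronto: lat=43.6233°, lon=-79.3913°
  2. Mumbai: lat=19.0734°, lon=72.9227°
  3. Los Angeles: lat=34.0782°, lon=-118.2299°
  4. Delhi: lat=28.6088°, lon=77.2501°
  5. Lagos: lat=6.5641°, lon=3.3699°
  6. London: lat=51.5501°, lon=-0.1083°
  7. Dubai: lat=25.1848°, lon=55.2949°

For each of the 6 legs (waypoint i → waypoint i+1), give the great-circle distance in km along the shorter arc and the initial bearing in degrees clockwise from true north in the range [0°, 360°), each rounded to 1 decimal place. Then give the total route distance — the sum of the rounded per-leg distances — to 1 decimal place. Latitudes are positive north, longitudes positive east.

Leg 1: φ1=0.7613702, φ2=0.3328936, Δφ=-0.4284766, Δλ=2.6583808 rad; a=sin²(Δφ/2)+cosφ1·cosφ2·sin²(Δλ/2)=0.6901852222; c=2·atan2(√a, √(1-a))=1.960993142; dist=6371·c=12493.487 ≈ 12493.5 km; running total=12493.5 km
Leg 1 bearing: y=sinΔλ·cosφ2=0.43911808, x=cosφ1·sinφ2-sinφ1·cosφ2·cosΔλ=0.81393712; θ=atan2(y, x)=28.3468° ≈ 28.3°
Leg 2: φ1=0.3328936, φ2=0.5947768, Δφ=0.2618832, Δλ=-3.3362422 rad; a=sin²(Δφ/2)+cosφ1·cosφ2·sin²(Δλ/2)=0.7924584879; c=2·atan2(√a, √(1-a))=2.195574020; dist=6371·c=13988.002 ≈ 13988.0 km; running total=26481.5 km
Leg 2 bearing: y=sinΔλ·cosφ2=0.16020696, x=cosφ1·sinφ2-sinφ1·cosφ2·cosΔλ=0.79511374; θ=atan2(y, x)=11.3920° ≈ 11.4°
Leg 3: φ1=0.5947768, φ2=0.4993178, Δφ=-0.0954590, Δλ=3.4117696 rad; a=sin²(Δφ/2)+cosφ1·cosφ2·sin²(Δλ/2)=0.7162364325; c=2·atan2(√a, √(1-a))=2.018029915; dist=6371·c=12856.869 ≈ 12856.9 km; running total=39338.4 km
Leg 3 bearing: y=sinΔλ·cosφ2=-0.23431578, x=cosφ1·sinφ2-sinφ1·cosφ2·cosΔλ=0.87066833; θ=atan2(y, x)=-15.0627° <0 so +360° → 344.9373° ≈ 344.9°
Leg 4: φ1=0.4993178, φ2=0.1145652, Δφ=-0.3847526, Δλ=-1.2894527 rad; a=sin²(Δφ/2)+cosφ1·cosφ2·sin²(Δλ/2)=0.3515561578; c=2·atan2(√a, √(1-a))=1.269364600; dist=6371·c=8087.122 ≈ 8087.1 km; running total=47425.5 km
Leg 4 bearing: y=sinΔλ·cosφ2=-0.95438559, x=cosφ1·sinφ2-sinφ1·cosφ2·cosΔλ=-0.03171517; θ=atan2(y, x)=-91.9033° <0 so +360° → 268.0967° ≈ 268.1°
Leg 5: φ1=0.1145652, φ2=0.8997190, Δφ=0.7851538, Δλ=-0.0607060 rad; a=sin²(Δφ/2)+cosφ1·cosφ2·sin²(Δλ/2)=0.1469291960; c=2·atan2(√a, √(1-a))=0.786762194; dist=6371·c=5012.462 ≈ 5012.5 km; running total=52438.0 km
Leg 5 bearing: y=sinΔλ·cosφ2=-0.03772566, x=cosφ1·sinφ2-sinφ1·cosφ2·cosΔλ=0.70706492; θ=atan2(y, x)=-3.0541° <0 so +360° → 356.9459° ≈ 356.9°
Leg 6: φ1=0.8997190, φ2=0.4395577, Δφ=-0.4601613, Δλ=0.9669683 rad; a=sin²(Δφ/2)+cosφ1·cosφ2·sin²(Δλ/2)=0.1736137404; c=2·atan2(√a, √(1-a))=0.859557804; dist=6371·c=5476.243 ≈ 5476.2 km; running total=57914.2 km
Leg 6 bearing: y=sinΔλ·cosφ2=0.74491770, x=cosφ1·sinφ2-sinφ1·cosφ2·cosΔλ=-0.13778844; θ=atan2(y, x)=100.4796° ≈ 100.5°

Leg 1: dist=12493.5 km, bearing=28.3°
Leg 2: dist=13988.0 km, bearing=11.4°
Leg 3: dist=12856.9 km, bearing=344.9°
Leg 4: dist=8087.1 km, bearing=268.1°
Leg 5: dist=5012.5 km, bearing=356.9°
Leg 6: dist=5476.2 km, bearing=100.5°
Total: 57914.2 km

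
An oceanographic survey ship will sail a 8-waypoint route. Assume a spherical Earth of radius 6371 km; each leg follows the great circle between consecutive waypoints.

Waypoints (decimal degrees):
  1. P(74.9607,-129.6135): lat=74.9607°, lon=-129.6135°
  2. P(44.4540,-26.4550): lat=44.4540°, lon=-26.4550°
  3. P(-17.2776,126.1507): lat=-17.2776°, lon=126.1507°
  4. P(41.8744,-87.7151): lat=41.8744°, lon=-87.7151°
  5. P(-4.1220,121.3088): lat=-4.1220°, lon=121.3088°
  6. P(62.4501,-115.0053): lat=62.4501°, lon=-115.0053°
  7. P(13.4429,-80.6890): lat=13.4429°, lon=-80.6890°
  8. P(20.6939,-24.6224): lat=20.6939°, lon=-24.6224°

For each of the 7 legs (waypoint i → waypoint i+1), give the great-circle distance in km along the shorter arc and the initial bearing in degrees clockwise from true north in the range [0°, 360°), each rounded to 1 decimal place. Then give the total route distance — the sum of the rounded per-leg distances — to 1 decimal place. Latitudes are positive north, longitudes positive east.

Leg 1: φ1=1.3083110, φ2=0.7758687, Δφ=-0.5324424, Δλ=1.8004555 rad; a=sin²(Δφ/2)+cosφ1·cosφ2·sin²(Δλ/2)=0.1829081413; c=2·atan2(√a, √(1-a))=0.883844008; dist=6371·c=5630.970 ≈ 5631.0 km; running total=5631.0 km
Leg 1 bearing: y=sinΔλ·cosφ2=0.69507110, x=cosφ1·sinφ2-sinφ1·cosφ2·cosΔλ=0.33865495; θ=atan2(y, x)=64.0236° ≈ 64.0°
Leg 2: φ1=0.7758687, φ2=-0.3015510, Δφ=-1.0774197, Δλ=2.6634719 rad; a=sin²(Δφ/2)+cosφ1·cosφ2·sin²(Δλ/2)=0.9065851728; c=2·atan2(√a, √(1-a))=2.520374986; dist=6371·c=16057.309 ≈ 16057.3 km; running total=21688.3 km
Leg 2 bearing: y=sinΔλ·cosφ2=0.43934984, x=cosφ1·sinφ2-sinφ1·cosφ2·cosΔλ=0.38174036; θ=atan2(y, x)=49.0134° ≈ 49.0°
Leg 3: φ1=-0.3015510, φ2=0.7308462, Δφ=1.0323972, Δλ=-3.7326624 rad; a=sin²(Δφ/2)+cosφ1·cosφ2·sin²(Δλ/2)=0.8943164283; c=2·atan2(√a, √(1-a))=2.479378655; dist=6371·c=15796.121 ≈ 15796.1 km; running total=37484.4 km
Leg 3 bearing: y=sinΔλ·cosφ2=0.41493353, x=cosφ1·sinφ2-sinφ1·cosφ2·cosΔλ=0.45374925; θ=atan2(y, x)=42.4415° ≈ 42.4°
Leg 4: φ1=0.7308462, φ2=-0.0719425, Δφ=-0.8027886, Δλ=3.6481553 rad; a=sin²(Δφ/2)+cosφ1·cosφ2·sin²(Δλ/2)=0.8486978865; c=2·atan2(√a, √(1-a))=2.342553662; dist=6371·c=14924.409 ≈ 14924.4 km; running total=52408.8 km
Leg 4 bearing: y=sinΔλ·cosφ2=-0.48391939, x=cosφ1·sinφ2-sinφ1·cosφ2·cosΔλ=0.52864086; θ=atan2(y, x)=-42.4711° <0 so +360° → 317.5289° ≈ 317.5°
Leg 5: φ1=-0.0719425, φ2=1.0899599, Δφ=1.1619023, Δλ=-4.1244591 rad; a=sin²(Δφ/2)+cosφ1·cosφ2·sin²(Δλ/2)=0.6597993376; c=2·atan2(√a, √(1-a))=1.896102246; dist=6371·c=12080.067 ≈ 12080.1 km; running total=64488.9 km
Leg 5 bearing: y=sinΔλ·cosφ2=0.38485936, x=cosφ1·sinφ2-sinφ1·cosφ2·cosΔλ=0.86587526; θ=atan2(y, x)=23.9639° ≈ 24.0°
Leg 6: φ1=1.0899599, φ2=0.2346229, Δφ=-0.8553370, Δλ=0.5989324 rad; a=sin²(Δφ/2)+cosφ1·cosφ2·sin²(Δλ/2)=0.2111687151; c=2·atan2(√a, √(1-a))=0.954934078; dist=6371·c=6083.885 ≈ 6083.9 km; running total=70572.8 km
Leg 6 bearing: y=sinΔλ·cosφ2=0.54831516, x=cosφ1·sinφ2-sinφ1·cosφ2·cosΔλ=-0.60469532; θ=atan2(y, x)=137.7994° ≈ 137.8°
Leg 7: φ1=0.2346229, φ2=0.3611767, Δφ=0.1265538, Δλ=0.9785468 rad; a=sin²(Δφ/2)+cosφ1·cosφ2·sin²(Δλ/2)=0.2049716735; c=2·atan2(√a, √(1-a))=0.939667317; dist=6371·c=5986.620 ≈ 5986.6 km; running total=76559.4 km
Leg 7 bearing: y=sinΔλ·cosφ2=0.77615698, x=cosφ1·sinφ2-sinφ1·cosφ2·cosΔλ=0.22229144; θ=atan2(y, x)=74.0183° ≈ 74.0°

Leg 1: dist=5631.0 km, bearing=64.0°
Leg 2: dist=16057.3 km, bearing=49.0°
Leg 3: dist=15796.1 km, bearing=42.4°
Leg 4: dist=14924.4 km, bearing=317.5°
Leg 5: dist=12080.1 km, bearing=24.0°
Leg 6: dist=6083.9 km, bearing=137.8°
Leg 7: dist=5986.6 km, bearing=74.0°
Total: 76559.4 km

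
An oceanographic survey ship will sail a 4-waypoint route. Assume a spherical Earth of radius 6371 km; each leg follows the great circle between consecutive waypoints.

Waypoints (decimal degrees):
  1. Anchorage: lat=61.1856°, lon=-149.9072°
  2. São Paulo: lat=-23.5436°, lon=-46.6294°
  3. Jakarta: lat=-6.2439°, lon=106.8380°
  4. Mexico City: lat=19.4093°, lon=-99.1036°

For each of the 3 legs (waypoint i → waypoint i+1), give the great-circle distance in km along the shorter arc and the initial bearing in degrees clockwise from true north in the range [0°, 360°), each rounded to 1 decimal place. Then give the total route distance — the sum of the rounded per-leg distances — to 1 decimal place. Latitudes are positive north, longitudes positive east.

Leg 1: dist=12991.8 km, bearing=90.5°
Leg 2: dist=15625.6 km, bearing=135.7°
Leg 3: dist=16851.8 km, bearing=60.0°
Total: 45469.2 km

Leg 1: φ1=1.0678902, φ2=-0.4109133, Δφ=-1.4788035, Δλ=1.8025377 rad; a=sin²(Δφ/2)+cosφ1·cosφ2·sin²(Δλ/2)=0.7257354968; c=2·atan2(√a, √(1-a))=2.039209547; dist=6371·c=12991.804 ≈ 12991.8 km; running total=12991.8 km
Leg 1 bearing: y=sinΔλ·cosφ2=0.89224958, x=cosφ1·sinφ2-sinφ1·cosφ2·cosΔλ=-0.00803867; θ=atan2(y, x)=90.5162° ≈ 90.5°
Leg 2: φ1=-0.4109133, φ2=-0.1089766, Δφ=0.3019367, Δλ=2.6785114 rad; a=sin²(Δφ/2)+cosφ1·cosφ2·sin²(Δλ/2)=0.8859470714; c=2·atan2(√a, √(1-a))=2.452611492; dist=6371·c=15625.588 ≈ 15625.6 km; running total=28617.4 km
Leg 2 bearing: y=sinΔλ·cosφ2=0.44405704, x=cosφ1·sinφ2-sinφ1·cosφ2·cosΔλ=-0.45496459; θ=atan2(y, x)=135.6951° ≈ 135.7°
Leg 3: φ1=-0.1089766, φ2=0.3387562, Δφ=0.4477328, Δλ=-3.5943590 rad; a=sin²(Δφ/2)+cosφ1·cosφ2·sin²(Δλ/2)=0.9396235313; c=2·atan2(√a, √(1-a))=2.645075628; dist=6371·c=16851.777 ≈ 16851.8 km; running total=45469.2 km
Leg 3 bearing: y=sinΔλ·cosφ2=0.41259369, x=cosφ1·sinφ2-sinφ1·cosφ2·cosΔλ=0.23809882; θ=atan2(y, x)=60.0117° ≈ 60.0°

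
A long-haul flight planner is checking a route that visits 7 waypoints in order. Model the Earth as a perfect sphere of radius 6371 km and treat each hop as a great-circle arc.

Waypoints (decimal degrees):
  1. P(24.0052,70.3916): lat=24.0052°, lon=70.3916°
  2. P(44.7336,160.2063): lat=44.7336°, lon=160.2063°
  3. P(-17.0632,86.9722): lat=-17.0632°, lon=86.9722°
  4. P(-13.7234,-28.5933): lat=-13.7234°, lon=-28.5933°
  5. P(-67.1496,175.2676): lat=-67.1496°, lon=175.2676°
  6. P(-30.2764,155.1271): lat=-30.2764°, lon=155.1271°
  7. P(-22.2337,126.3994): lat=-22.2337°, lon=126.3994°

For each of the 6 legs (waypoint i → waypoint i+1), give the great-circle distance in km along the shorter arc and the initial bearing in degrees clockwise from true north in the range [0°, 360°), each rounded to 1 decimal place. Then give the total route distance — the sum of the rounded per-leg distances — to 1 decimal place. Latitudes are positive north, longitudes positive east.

Leg 1: φ1=0.4189698, φ2=0.7807486, Δφ=0.3617788, Δλ=1.5675622 rad; a=sin²(Δφ/2)+cosφ1·cosφ2·sin²(Δλ/2)=0.3557885052; c=2·atan2(√a, √(1-a))=1.278216901; dist=6371·c=8143.520 ≈ 8143.5 km; running total=8143.5 km
Leg 1 bearing: y=sinΔλ·cosφ2=0.71038314, x=cosφ1·sinφ2-sinφ1·cosφ2·cosΔλ=0.64200309; θ=atan2(y, x)=47.8946° ≈ 47.9°
Leg 2: φ1=0.7807486, φ2=-0.2978090, Δφ=-1.0785576, Δλ=-1.2781762 rad; a=sin²(Δφ/2)+cosφ1·cosφ2·sin²(Δλ/2)=0.5053087223; c=2·atan2(√a, √(1-a))=1.581413971; dist=6371·c=10075.188 ≈ 10075.2 km; running total=18218.7 km
Leg 2 bearing: y=sinΔλ·cosφ2=-0.91534418, x=cosφ1·sinφ2-sinφ1·cosφ2·cosΔλ=-0.40253236; θ=atan2(y, x)=-113.7380° <0 so +360° → 246.2620° ≈ 246.3°
Leg 3: φ1=-0.2978090, φ2=-0.2395185, Δφ=0.0582905, Δλ=-2.0169985 rad; a=sin²(Δφ/2)+cosφ1·cosφ2·sin²(Δλ/2)=0.6655793089; c=2·atan2(√a, √(1-a))=1.908327540; dist=6371·c=12157.955 ≈ 12158.0 km; running total=30376.7 km
Leg 3 bearing: y=sinΔλ·cosφ2=-0.87633988, x=cosφ1·sinφ2-sinφ1·cosφ2·cosΔλ=-0.34980334; θ=atan2(y, x)=-111.7601° <0 so +360° → 248.2399° ≈ 248.2°
Leg 4: φ1=-0.2395185, φ2=-1.1719816, Δφ=-0.9324631, Δλ=3.5580439 rad; a=sin²(Δφ/2)+cosφ1·cosφ2·sin²(Δλ/2)=0.5631903463; c=2·atan2(√a, √(1-a))=1.697515888; dist=6371·c=10814.874 ≈ 10814.9 km; running total=41191.6 km
Leg 4 bearing: y=sinΔλ·cosφ2=-0.15708484, x=cosφ1·sinφ2-sinφ1·cosφ2·cosΔλ=-0.97946530; θ=atan2(y, x)=-170.8886° <0 so +360° → 189.1114° ≈ 189.1°
Leg 5: φ1=-1.1719816, φ2=-0.5284229, Δφ=0.6435587, Δλ=-0.3515180 rad; a=sin²(Δφ/2)+cosφ1·cosφ2·sin²(Δλ/2)=0.1102707369; c=2·atan2(√a, √(1-a))=0.676995322; dist=6371·c=4313.137 ≈ 4313.1 km; running total=45504.7 km
Leg 5 bearing: y=sinΔλ·cosφ2=-0.29735883, x=cosφ1·sinφ2-sinφ1·cosφ2·cosΔλ=0.55138202; θ=atan2(y, x)=-28.3379° <0 so +360° → 331.6621° ≈ 331.7°
Leg 6: φ1=-0.5284229, φ2=-0.3880513, Δφ=0.1403716, Δλ=-0.5013930 rad; a=sin²(Δφ/2)+cosφ1·cosφ2·sin²(Δλ/2)=0.0541150376; c=2·atan2(√a, √(1-a))=0.469554579; dist=6371·c=2991.532 ≈ 2991.5 km; running total=48496.2 km
Leg 6 bearing: y=sinΔλ·cosφ2=-0.44491049, x=cosφ1·sinφ2-sinφ1·cosφ2·cosΔλ=0.08246852; θ=atan2(y, x)=-79.4989° <0 so +360° → 280.5011° ≈ 280.5°

Leg 1: dist=8143.5 km, bearing=47.9°
Leg 2: dist=10075.2 km, bearing=246.3°
Leg 3: dist=12158.0 km, bearing=248.2°
Leg 4: dist=10814.9 km, bearing=189.1°
Leg 5: dist=4313.1 km, bearing=331.7°
Leg 6: dist=2991.5 km, bearing=280.5°
Total: 48496.2 km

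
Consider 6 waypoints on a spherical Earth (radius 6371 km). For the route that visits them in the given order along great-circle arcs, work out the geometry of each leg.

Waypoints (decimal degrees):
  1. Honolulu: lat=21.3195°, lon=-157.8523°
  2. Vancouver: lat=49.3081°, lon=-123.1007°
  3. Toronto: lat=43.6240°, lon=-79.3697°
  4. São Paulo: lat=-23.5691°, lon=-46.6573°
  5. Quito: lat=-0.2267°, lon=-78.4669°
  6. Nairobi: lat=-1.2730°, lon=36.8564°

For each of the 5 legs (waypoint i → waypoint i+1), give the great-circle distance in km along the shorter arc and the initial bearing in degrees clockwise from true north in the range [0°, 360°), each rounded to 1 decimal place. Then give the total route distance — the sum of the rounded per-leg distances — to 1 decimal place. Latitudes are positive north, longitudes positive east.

Leg 1: dist=4361.3 km, bearing=36.0°
Leg 2: dist=3359.6 km, bearing=83.9°
Leg 3: dist=8183.6 km, bearing=148.9°
Leg 4: dist=4302.7 km, bearing=302.5°
Leg 5: dist=12822.0 km, bearing=91.5°
Total: 33029.2 km

Leg 1: φ1=0.3720955, φ2=0.8605887, Δφ=0.4884932, Δλ=0.6065298 rad; a=sin²(Δφ/2)+cosφ1·cosφ2·sin²(Δλ/2)=0.1126478353; c=2·atan2(√a, √(1-a))=0.684548959; dist=6371·c=4361.261 ≈ 4361.3 km; running total=4361.3 km
Leg 1 bearing: y=sinΔλ·cosφ2=0.37164784, x=cosφ1·sinφ2-sinφ1·cosφ2·cosΔλ=0.51157705; θ=atan2(y, x)=35.9975° ≈ 36.0°
Leg 2: φ1=0.8605887, φ2=0.7613824, Δφ=-0.0992063, Δλ=0.7632499 rad; a=sin²(Δφ/2)+cosφ1·cosφ2·sin²(Δλ/2)=0.0679216383; c=2·atan2(√a, √(1-a))=0.527324126; dist=6371·c=3359.582 ≈ 3359.6 km; running total=7720.9 km
Leg 2 bearing: y=sinΔλ·cosφ2=0.50040107, x=cosφ1·sinφ2-sinφ1·cosφ2·cosΔλ=0.05321587; θ=atan2(y, x)=83.9296° ≈ 83.9°
Leg 3: φ1=0.7613824, φ2=-0.4113584, Δφ=-1.1727408, Δλ=0.5709391 rad; a=sin²(Δφ/2)+cosφ1·cosφ2·sin²(Δλ/2)=0.3588039378; c=2·atan2(√a, √(1-a))=1.284509513; dist=6371·c=8183.610 ≈ 8183.6 km; running total=15904.5 km
Leg 3 bearing: y=sinΔλ·cosφ2=0.49533958, x=cosφ1·sinφ2-sinφ1·cosφ2·cosΔλ=-0.82151895; θ=atan2(y, x)=148.9119° ≈ 148.9°
Leg 4: φ1=-0.4113584, φ2=-0.0039567, Δφ=0.4074017, Δλ=-0.5551823 rad; a=sin²(Δφ/2)+cosφ1·cosφ2·sin²(Δλ/2)=0.1097557865; c=2·atan2(√a, √(1-a))=0.675349620; dist=6371·c=4302.652 ≈ 4302.7 km; running total=20207.2 km
Leg 4 bearing: y=sinΔλ·cosφ2=-0.52709406, x=cosφ1·sinφ2-sinφ1·cosφ2·cosΔλ=0.33616910; θ=atan2(y, x)=-57.4712° <0 so +360° → 302.5288° ≈ 302.5°
Leg 5: φ1=-0.0039567, φ2=-0.0222180, Δφ=-0.0182614, Δλ=2.0127713 rad; a=sin²(Δφ/2)+cosφ1·cosφ2·sin²(Δλ/2)=0.7137643338; c=2·atan2(√a, √(1-a))=2.012553561; dist=6371·c=12821.979 ≈ 12822.0 km; running total=33029.2 km
Leg 5 bearing: y=sinΔλ·cosφ2=0.90368559, x=cosφ1·sinφ2-sinφ1·cosφ2·cosΔλ=-0.02390798; θ=atan2(y, x)=91.5155° ≈ 91.5°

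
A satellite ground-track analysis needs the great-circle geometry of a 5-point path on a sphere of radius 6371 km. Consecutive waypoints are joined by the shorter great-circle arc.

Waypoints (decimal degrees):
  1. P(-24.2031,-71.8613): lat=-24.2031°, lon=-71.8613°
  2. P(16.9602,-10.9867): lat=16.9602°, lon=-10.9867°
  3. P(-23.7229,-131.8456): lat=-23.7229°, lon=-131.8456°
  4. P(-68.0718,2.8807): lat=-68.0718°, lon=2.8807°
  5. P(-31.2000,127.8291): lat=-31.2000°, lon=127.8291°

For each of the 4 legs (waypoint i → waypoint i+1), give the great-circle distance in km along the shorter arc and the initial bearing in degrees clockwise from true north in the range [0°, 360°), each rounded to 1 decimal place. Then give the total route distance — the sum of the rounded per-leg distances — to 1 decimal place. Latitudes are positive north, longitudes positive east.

Leg 1: φ1=-0.4224238, φ2=0.2960113, Δφ=0.7184351, Δλ=1.0624622 rad; a=sin²(Δφ/2)+cosφ1·cosφ2·sin²(Δλ/2)=0.3474805754; c=2·atan2(√a, √(1-a))=1.260817104; dist=6371·c=8032.666 ≈ 8032.7 km; running total=8032.7 km
Leg 1 bearing: y=sinΔλ·cosφ2=0.83556348, x=cosφ1·sinφ2-sinφ1·cosφ2·cosΔλ=0.45692993; θ=atan2(y, x)=61.3278° ≈ 61.3°
Leg 2: φ1=0.2960113, φ2=-0.4140427, Δφ=-0.7100540, Δλ=-2.1093857 rad; a=sin²(Δφ/2)+cosφ1·cosφ2·sin²(Δλ/2)=0.7832594372; c=2·atan2(√a, √(1-a))=2.173071600; dist=6371·c=13844.639 ≈ 13844.6 km; running total=21877.3 km
Leg 2 bearing: y=sinΔλ·cosφ2=-0.78589707, x=cosφ1·sinφ2-sinφ1·cosφ2·cosΔλ=-0.24783493; θ=atan2(y, x)=-107.5028° <0 so +360° → 252.4972° ≈ 252.5°
Leg 3: φ1=-0.4140427, φ2=-1.1880770, Δφ=-0.7740343, Δλ=2.3514175 rad; a=sin²(Δφ/2)+cosφ1·cosφ2·sin²(Δλ/2)=0.4336935593; c=2·atan2(√a, √(1-a))=1.437791645; dist=6371·c=9160.171 ≈ 9160.2 km; running total=31037.5 km
Leg 3 bearing: y=sinΔλ·cosφ2=0.26532348, x=cosφ1·sinφ2-sinφ1·cosφ2·cosΔλ=-0.95499595; θ=atan2(y, x)=164.4733° ≈ 164.5°
Leg 4: φ1=-1.1880770, φ2=-0.5445427, Δφ=0.6435343, Δλ=2.1807610 rad; a=sin²(Δφ/2)+cosφ1·cosφ2·sin²(Δλ/2)=0.3512166419; c=2·atan2(√a, √(1-a))=1.268653428; dist=6371·c=8082.591 ≈ 8082.6 km; running total=39120.1 km
Leg 4 bearing: y=sinΔλ·cosφ2=0.70111494, x=cosφ1·sinφ2-sinφ1·cosφ2·cosΔλ=-0.64799065; θ=atan2(y, x)=132.7450° ≈ 132.7°

Leg 1: dist=8032.7 km, bearing=61.3°
Leg 2: dist=13844.6 km, bearing=252.5°
Leg 3: dist=9160.2 km, bearing=164.5°
Leg 4: dist=8082.6 km, bearing=132.7°
Total: 39120.1 km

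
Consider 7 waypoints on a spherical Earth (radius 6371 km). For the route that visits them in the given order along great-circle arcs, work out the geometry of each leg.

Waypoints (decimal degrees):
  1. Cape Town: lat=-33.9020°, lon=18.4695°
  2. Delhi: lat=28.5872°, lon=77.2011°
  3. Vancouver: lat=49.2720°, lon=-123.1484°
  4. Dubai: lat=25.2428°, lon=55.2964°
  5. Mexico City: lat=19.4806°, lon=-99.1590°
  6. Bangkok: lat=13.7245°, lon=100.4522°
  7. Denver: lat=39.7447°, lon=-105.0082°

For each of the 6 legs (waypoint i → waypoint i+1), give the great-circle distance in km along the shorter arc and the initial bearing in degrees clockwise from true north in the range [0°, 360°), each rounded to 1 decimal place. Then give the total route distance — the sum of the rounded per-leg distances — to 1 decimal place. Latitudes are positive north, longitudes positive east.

Leg 1: dist=9296.4 km, bearing=49.0°
Leg 2: dist=11125.4 km, bearing=13.3°
Leg 3: dist=11728.0 km, bearing=1.5°
Leg 4: dist=14326.4 km, bearing=328.5°
Leg 5: dist=15744.1 km, bearing=328.3°
Leg 6: dist=13511.8 km, bearing=22.8°
Total: 75732.1 km

Leg 1: φ1=-0.5917015, φ2=0.4989408, Δφ=1.0906423, Δλ=1.0250598 rad; a=sin²(Δφ/2)+cosφ1·cosφ2·sin²(Δλ/2)=0.4443030851; c=2·atan2(√a, √(1-a))=1.459170828; dist=6371·c=9296.377 ≈ 9296.4 km; running total=9296.4 km
Leg 1 bearing: y=sinΔλ·cosφ2=0.75054315, x=cosφ1·sinφ2-sinφ1·cosφ2·cosΔλ=0.65136503; θ=atan2(y, x)=49.0467° ≈ 49.0°
Leg 2: φ1=0.4989408, φ2=0.8599586, Δφ=0.3610179, Δλ=-3.4967584 rad; a=sin²(Δφ/2)+cosφ1·cosφ2·sin²(Δλ/2)=0.5872788990; c=2·atan2(√a, √(1-a))=1.746252980; dist=6371·c=11125.378 ≈ 11125.4 km; running total=20421.8 km
Leg 2 bearing: y=sinΔλ·cosφ2=0.22689329, x=cosφ1·sinφ2-sinφ1·cosφ2·cosΔλ=0.95814874; θ=atan2(y, x)=13.3225° ≈ 13.3°
Leg 3: φ1=0.8599586, φ2=0.4405700, Δφ=-0.4193887, Δλ=3.1144493 rad; a=sin²(Δφ/2)+cosφ1·cosφ2·sin²(Δλ/2)=0.6333860306; c=2·atan2(√a, √(1-a))=1.840838479; dist=6371·c=11727.982 ≈ 11728.0 km; running total=32149.8 km
Leg 3 bearing: y=sinΔλ·cosφ2=0.02454839, x=cosφ1·sinφ2-sinφ1·cosφ2·cosΔλ=0.96344696; θ=atan2(y, x)=1.4596° ≈ 1.5°
Leg 4: φ1=0.4405700, φ2=0.3400006, Δφ=-0.1005694, Δλ=-2.6957553 rad; a=sin²(Δφ/2)+cosφ1·cosφ2·sin²(Δλ/2)=0.8135788646; c=2·atan2(√a, √(1-a))=2.248695034; dist=6371·c=14326.436 ≈ 14326.4 km; running total=46476.2 km
Leg 4 bearing: y=sinΔλ·cosφ2=-0.40652850, x=cosφ1·sinφ2-sinφ1·cosφ2·cosΔλ=0.66438525; θ=atan2(y, x)=-31.4619° <0 so +360° → 328.5381° ≈ 328.5°
Leg 5: φ1=0.3400006, φ2=0.2395377, Δφ=-0.1004629, Δλ=3.4838727 rad; a=sin²(Δφ/2)+cosφ1·cosφ2·sin²(Δλ/2)=0.8917947941; c=2·atan2(√a, √(1-a))=2.471219017; dist=6371·c=15744.136 ≈ 15744.1 km; running total=62220.3 km
Leg 5 bearing: y=sinΔλ·cosφ2=-0.32605256, x=cosφ1·sinφ2-sinφ1·cosφ2·cosΔλ=0.52884505; θ=atan2(y, x)=-31.6554° <0 so +360° → 328.3446° ≈ 328.3°
Leg 6: φ1=0.2395377, φ2=0.6936759, Δφ=0.4541382, Δλ=-3.5859605 rad; a=sin²(Δφ/2)+cosφ1·cosφ2·sin²(Δλ/2)=0.7613566362; c=2·atan2(√a, √(1-a))=2.120826876; dist=6371·c=13511.788 ≈ 13511.8 km; running total=75732.1 km
Leg 6 bearing: y=sinΔλ·cosφ2=0.33054067, x=cosφ1·sinφ2-sinφ1·cosφ2·cosΔλ=0.78582040; θ=atan2(y, x)=22.8131° ≈ 22.8°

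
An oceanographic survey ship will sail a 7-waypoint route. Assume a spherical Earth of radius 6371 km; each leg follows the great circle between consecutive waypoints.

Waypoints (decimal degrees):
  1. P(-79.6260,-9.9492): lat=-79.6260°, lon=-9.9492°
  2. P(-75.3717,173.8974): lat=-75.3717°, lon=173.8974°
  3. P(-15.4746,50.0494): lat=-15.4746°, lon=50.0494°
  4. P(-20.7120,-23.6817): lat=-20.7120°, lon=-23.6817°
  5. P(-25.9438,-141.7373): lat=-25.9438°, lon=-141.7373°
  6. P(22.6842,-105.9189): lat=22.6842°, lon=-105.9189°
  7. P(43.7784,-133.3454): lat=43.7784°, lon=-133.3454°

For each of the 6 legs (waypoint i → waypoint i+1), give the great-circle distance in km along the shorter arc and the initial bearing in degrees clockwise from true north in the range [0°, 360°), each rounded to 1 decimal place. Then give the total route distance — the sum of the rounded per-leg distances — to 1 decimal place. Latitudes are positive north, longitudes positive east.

Leg 1: dist=2778.6 km, bearing=182.3°
Leg 2: dist=9224.5 km, bearing=233.8°
Leg 3: dist=7750.5 km, bearing=253.2°
Leg 4: dist=11557.4 km, bearing=234.8°
Leg 5: dist=6642.0 km, bearing=38.7°
Leg 6: dist=3435.3 km, bearing=319.6°
Total: 41388.3 km

Leg 1: φ1=-1.3897359, φ2=-1.3154843, Δφ=0.0742515, Δλ=3.2087285 rad; a=sin²(Δφ/2)+cosφ1·cosφ2·sin²(Δλ/2)=0.0468033650; c=2·atan2(√a, √(1-a))=0.436129999; dist=6371·c=2778.584 ≈ 2778.6 km; running total=2778.6 km
Leg 1 bearing: y=sinΔλ·cosφ2=-0.01694224, x=cosφ1·sinφ2-sinφ1·cosφ2·cosΔλ=-0.42209501; θ=atan2(y, x)=-177.7015° <0 so +360° → 182.2985° ≈ 182.3°
Leg 2: φ1=-1.3154843, φ2=-0.2700827, Δφ=1.0454016, Δλ=-2.1615554 rad; a=sin²(Δφ/2)+cosφ1·cosφ2·sin²(Δλ/2)=0.4387025178; c=2·atan2(√a, √(1-a))=1.447892176; dist=6371·c=9224.521 ≈ 9224.5 km; running total=12003.1 km
Leg 2 bearing: y=sinΔλ·cosφ2=-0.80041088, x=cosφ1·sinφ2-sinφ1·cosφ2·cosΔλ=-0.58678181; θ=atan2(y, x)=-126.2452° <0 so +360° → 233.7548° ≈ 233.8°
Leg 3: φ1=-0.2700827, φ2=-0.3614926, Δφ=-0.0914099, Δλ=-1.2868505 rad; a=sin²(Δφ/2)+cosφ1·cosφ2·sin²(Δλ/2)=0.3265480409; c=2·atan2(√a, √(1-a))=1.216528323; dist=6371·c=7750.502 ≈ 7750.5 km; running total=19753.6 km
Leg 3 bearing: y=sinΔλ·cosφ2=-0.89791542, x=cosφ1·sinφ2-sinφ1·cosφ2·cosΔλ=-0.27093462; θ=atan2(y, x)=-106.7905° <0 so +360° → 253.2095° ≈ 253.2°
Leg 4: φ1=-0.3614926, φ2=-0.4528047, Δφ=-0.0913121, Δλ=-2.0604589 rad; a=sin²(Δφ/2)+cosφ1·cosφ2·sin²(Δλ/2)=0.6204345051; c=2·atan2(√a, √(1-a))=1.814057451; dist=6371·c=11557.360 ≈ 11557.4 km; running total=31311.0 km
Leg 4 bearing: y=sinΔλ·cosφ2=-0.79355728, x=cosφ1·sinφ2-sinφ1·cosφ2·cosΔλ=-0.55879242; θ=atan2(y, x)=-125.1517° <0 so +360° → 234.8483° ≈ 234.8°
Leg 5: φ1=-0.4528047, φ2=0.3959140, Δφ=0.8487187, Δλ=0.6251490 rad; a=sin²(Δφ/2)+cosφ1·cosφ2·sin²(Δλ/2)=0.2479820827; c=2·atan2(√a, √(1-a))=1.042531068; dist=6371·c=6641.965 ≈ 6642.0 km; running total=37953.0 km
Leg 5 bearing: y=sinΔλ·cosφ2=0.53994825, x=cosφ1·sinφ2-sinφ1·cosφ2·cosΔλ=0.67409477; θ=atan2(y, x)=38.6946° ≈ 38.7°
Leg 6: φ1=0.3959140, φ2=0.7640772, Δφ=0.3681632, Δλ=-0.4786827 rad; a=sin²(Δφ/2)+cosφ1·cosφ2·sin²(Δλ/2)=0.0709428862; c=2·atan2(√a, √(1-a))=0.539210688; dist=6371·c=3435.311 ≈ 3435.3 km; running total=41388.3 km
Leg 6 bearing: y=sinΔλ·cosφ2=-0.33257040, x=cosφ1·sinφ2-sinφ1·cosφ2·cosΔλ=0.39119931; θ=atan2(y, x)=-40.3689° <0 so +360° → 319.6311° ≈ 319.6°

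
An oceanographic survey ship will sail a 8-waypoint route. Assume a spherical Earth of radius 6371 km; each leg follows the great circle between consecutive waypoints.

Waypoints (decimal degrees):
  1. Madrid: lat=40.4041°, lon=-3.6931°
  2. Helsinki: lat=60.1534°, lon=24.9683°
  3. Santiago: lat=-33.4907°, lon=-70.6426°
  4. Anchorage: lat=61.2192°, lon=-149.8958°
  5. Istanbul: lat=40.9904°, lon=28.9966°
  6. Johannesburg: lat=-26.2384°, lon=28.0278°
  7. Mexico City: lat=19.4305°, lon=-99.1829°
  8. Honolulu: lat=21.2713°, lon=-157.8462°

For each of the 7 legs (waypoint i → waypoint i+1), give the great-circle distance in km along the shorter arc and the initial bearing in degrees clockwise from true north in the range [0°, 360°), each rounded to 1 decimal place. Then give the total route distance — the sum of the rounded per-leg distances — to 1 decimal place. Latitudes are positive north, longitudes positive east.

Leg 1: φ1=0.7051846, φ2=1.0498749, Δφ=0.3446903, Δλ=0.5002358 rad; a=sin²(Δφ/2)+cosφ1·cosφ2·sin²(Δλ/2)=0.0526281718; c=2·atan2(√a, √(1-a))=0.462939469; dist=6371·c=2949.387 ≈ 2949.4 km; running total=2949.4 km
Leg 1 bearing: y=sinΔλ·cosφ2=0.23870328, x=cosφ1·sinφ2-sinφ1·cosφ2·cosΔλ=0.37743150; θ=atan2(y, x)=32.3110° ≈ 32.3°
Leg 2: φ1=1.0498749, φ2=-0.5845230, Δφ=-1.6343979, Δλ=-1.6687250 rad; a=sin²(Δφ/2)+cosφ1·cosφ2·sin²(Δλ/2)=0.7595959007; c=2·atan2(√a, √(1-a))=2.116701366; dist=6371·c=13485.504 ≈ 13485.5 km; running total=16434.9 km
Leg 2 bearing: y=sinΔλ·cosφ2=-0.82997967, x=cosφ1·sinφ2-sinφ1·cosφ2·cosΔλ=-0.20389610; θ=atan2(y, x)=-103.8022° <0 so +360° → 256.1978° ≈ 256.2°
Leg 3: φ1=-0.5845230, φ2=1.0684766, Δφ=1.6529996, Δλ=-1.3832293 rad; a=sin²(Δφ/2)+cosφ1·cosφ2·sin²(Δλ/2)=0.7043821627; c=2·atan2(√a, √(1-a))=1.991896022; dist=6371·c=12690.370 ≈ 12690.4 km; running total=29125.3 km
Leg 3 bearing: y=sinΔλ·cosφ2=-0.47301558, x=cosφ1·sinφ2-sinφ1·cosφ2·cosΔλ=0.78049215; θ=atan2(y, x)=-31.2179° <0 so +360° → 328.7821° ≈ 328.8°
Leg 4: φ1=1.0684766, φ2=0.7154174, Δφ=-0.3530592, Δλ=3.1222614 rad; a=sin²(Δφ/2)+cosφ1·cosφ2·sin²(Δλ/2)=0.3942217686; c=2·atan2(√a, √(1-a))=1.357629133; dist=6371·c=8649.455 ≈ 8649.5 km; running total=37774.8 km
Leg 4 bearing: y=sinΔλ·cosφ2=0.01459071, x=cosφ1·sinφ2-sinφ1·cosφ2·cosΔλ=0.97725686; θ=atan2(y, x)=0.8554° ≈ 0.9°
Leg 5: φ1=0.7154174, φ2=-0.4579465, Δφ=-1.1733639, Δλ=-0.0169087 rad; a=sin²(Δφ/2)+cosφ1·cosφ2·sin²(Δλ/2)=0.3065223123; c=2·atan2(√a, √(1-a))=1.173468874; dist=6371·c=7476.170 ≈ 7476.2 km; running total=45251.0 km
Leg 5 bearing: y=sinΔλ·cosφ2=-0.01516579, x=cosφ1·sinφ2-sinφ1·cosφ2·cosΔλ=-0.92197372; θ=atan2(y, x)=-179.0576° <0 so +360° → 180.9424° ≈ 180.9°
Leg 6: φ1=-0.4579465, φ2=0.3391262, Δφ=0.7970727, Δλ=-2.2202456 rad; a=sin²(Δφ/2)+cosφ1·cosφ2·sin²(Δλ/2)=0.8293073532; c=2·atan2(√a, √(1-a))=2.289772631; dist=6371·c=14588.141 ≈ 14588.1 km; running total=59839.1 km
Leg 6 bearing: y=sinΔλ·cosφ2=-0.75105763, x=cosφ1·sinφ2-sinφ1·cosφ2·cosΔλ=0.04625049; θ=atan2(y, x)=-86.4761° <0 so +360° → 273.5239° ≈ 273.5°
Leg 7: φ1=0.3391262, φ2=0.3712542, Δφ=0.0321280, Δλ=-1.0238677 rad; a=sin²(Δφ/2)+cosφ1·cosφ2·sin²(Δλ/2)=0.2111406254; c=2·atan2(√a, √(1-a))=0.954865252; dist=6371·c=6083.447 ≈ 6083.4 km; running total=65922.5 km
Leg 7 bearing: y=sinΔλ·cosφ2=-0.79593691, x=cosφ1·sinφ2-sinφ1·cosφ2·cosΔλ=0.18090187; θ=atan2(y, x)=-77.1952° <0 so +360° → 282.8048° ≈ 282.8°

Leg 1: dist=2949.4 km, bearing=32.3°
Leg 2: dist=13485.5 km, bearing=256.2°
Leg 3: dist=12690.4 km, bearing=328.8°
Leg 4: dist=8649.5 km, bearing=0.9°
Leg 5: dist=7476.2 km, bearing=180.9°
Leg 6: dist=14588.1 km, bearing=273.5°
Leg 7: dist=6083.4 km, bearing=282.8°
Total: 65922.5 km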